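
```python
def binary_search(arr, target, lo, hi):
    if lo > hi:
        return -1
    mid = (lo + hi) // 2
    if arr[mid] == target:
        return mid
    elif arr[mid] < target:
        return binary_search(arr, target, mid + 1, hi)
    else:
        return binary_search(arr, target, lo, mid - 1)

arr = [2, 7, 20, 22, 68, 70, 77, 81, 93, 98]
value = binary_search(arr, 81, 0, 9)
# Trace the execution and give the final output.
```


binary_search(arr, 81, 0, 9)
lo=0, hi=9, mid=4, arr[mid]=68
68 < 81, search right half
lo=5, hi=9, mid=7, arr[mid]=81
arr[7] == 81, found at index 7
= 7


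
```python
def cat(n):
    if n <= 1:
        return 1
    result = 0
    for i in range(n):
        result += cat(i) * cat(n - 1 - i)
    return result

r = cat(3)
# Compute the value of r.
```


cat(3)
= sum of cat(i) * cat(3-1-i) for i in 0..2
First compute sub-values bottom-up:
  cat(0) = 1, cat(1) = 1
  cat(2) = 1*1 + 1*1 = 2
Now cat(3):
  cat(0)*cat(2) = 1*2 = 2
  cat(1)*cat(1) = 1*1 = 1
  cat(2)*cat(0) = 2*1 = 2
= 2 + 1 + 2
= 5


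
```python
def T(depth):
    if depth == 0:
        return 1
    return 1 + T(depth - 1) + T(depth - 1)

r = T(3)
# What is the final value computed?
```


T(3)
= 1 + T(2) + T(2)
= 1 + 2 * T(2)
T(k) = 2^(k+1) - 1
T(0) = 1
T(1) = 3
T(2) = 7
T(3) = 15
T(3) = 2^4 - 1 = 15


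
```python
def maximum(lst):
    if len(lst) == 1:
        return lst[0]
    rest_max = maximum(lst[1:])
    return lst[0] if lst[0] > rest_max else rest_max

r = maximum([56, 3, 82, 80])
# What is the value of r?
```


maximum([56, 3, 82, 80])
= compare 56 with maximum([3, 82, 80])
= compare 3 with maximum([82, 80])
= compare 82 with maximum([80])
Base: maximum([80]) = 80
compare 82 with 80: max = 82
compare 3 with 82: max = 82
compare 56 with 82: max = 82
= 82


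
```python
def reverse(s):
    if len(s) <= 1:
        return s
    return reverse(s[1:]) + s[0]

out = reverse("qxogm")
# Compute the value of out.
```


reverse("qxogm")
= reverse("xogm") + "q"
= reverse("ogm") + "x" + "q"
= reverse("gm") + "o" + "x" + "q"
= reverse("m") + "g" + "o" + "x" + "q"
= "m" + "g" + "o" + "x" + "q"
= "mgoxq"


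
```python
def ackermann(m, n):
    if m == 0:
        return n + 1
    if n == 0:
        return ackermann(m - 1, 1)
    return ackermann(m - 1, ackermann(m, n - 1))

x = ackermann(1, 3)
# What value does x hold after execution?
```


ackermann(1, 3)
= ackermann(0, ackermann(1, 2))
First compute ackermann(1, 2) = 4
= ackermann(0, 4)
= 5


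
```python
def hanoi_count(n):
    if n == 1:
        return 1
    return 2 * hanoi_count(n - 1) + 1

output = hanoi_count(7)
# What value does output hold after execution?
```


hanoi_count(7)
= 2 * hanoi_count(6) + 1
= 2 * (2 * hanoi_count(5) + 1) + 1
= 2 * (2 * (2 * hanoi_count(4) + 1) + 1) + 1
= 2 * (2 * (2 * (2 * hanoi_count(3) + 1) + 1) + 1) + 1
= 2 * (2 * (2 * (2 * (2 * hanoi_count(2) + 1) + 1) + 1) + 1) + 1
= 2 * (2 * (2 * (2 * (2 * (2 * hanoi_count(1) + 1) + 1) + 1) + 1) + 1) + 1
Now compute bottom-up:
hanoi_count(1) = 1
hanoi_count(2) = 2 * 1 + 1 = 3
hanoi_count(3) = 2 * 3 + 1 = 7
hanoi_count(4) = 2 * 7 + 1 = 15
hanoi_count(5) = 2 * 15 + 1 = 31
hanoi_count(6) = 2 * 31 + 1 = 63
hanoi_count(7) = 2 * 63 + 1 = 127
= 127


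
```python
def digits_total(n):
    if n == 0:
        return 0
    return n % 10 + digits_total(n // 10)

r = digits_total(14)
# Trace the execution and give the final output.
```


digits_total(14)
= 4 + digits_total(1)
= 4 + 1 + digits_total(0)
= 4 + 1 + 0
= 5


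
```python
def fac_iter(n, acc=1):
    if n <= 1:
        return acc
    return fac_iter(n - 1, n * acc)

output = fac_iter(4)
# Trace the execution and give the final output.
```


fac_iter(4, 1)
= fac_iter(3, 4 * 1) = fac_iter(3, 4)
= fac_iter(2, 3 * 4) = fac_iter(2, 12)
= fac_iter(1, 2 * 12) = fac_iter(1, 24)
n <= 1, return acc = 24


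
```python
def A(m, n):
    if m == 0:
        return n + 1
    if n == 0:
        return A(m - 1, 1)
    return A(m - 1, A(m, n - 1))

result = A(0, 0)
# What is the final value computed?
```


A(0, 0)
m == 0: return 0 + 1 = 1
= 1


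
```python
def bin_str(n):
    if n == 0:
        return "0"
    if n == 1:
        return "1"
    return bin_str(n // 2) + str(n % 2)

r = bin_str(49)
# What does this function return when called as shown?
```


bin_str(49)
= bin_str(24) + "1"
= bin_str(12) + "0" + "1"
= bin_str(6) + "0" + "0" + "1"
= bin_str(3) + "0" + "0" + "0" + "1"
= bin_str(1) + "1" + "0" + "0" + "0" + "1"
= "1" + "1" + "0" + "0" + "0" + "1"
= "110001"


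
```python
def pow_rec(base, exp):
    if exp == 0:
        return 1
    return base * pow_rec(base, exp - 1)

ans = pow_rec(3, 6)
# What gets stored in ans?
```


pow_rec(3, 6)
= 3 * pow_rec(3, 5)
= 3 * 3 * pow_rec(3, 4)
= 3 * 3 * 3 * pow_rec(3, 3)
= 3 * 3 * 3 * 3 * pow_rec(3, 2)
= 3 * 3 * 3 * 3 * 3 * pow_rec(3, 1)
= 3 * 3 * 3 * 3 * 3 * 3 * pow_rec(3, 0)
= 3 * 3 * 3 * 3 * 3 * 3 * 1
= 729


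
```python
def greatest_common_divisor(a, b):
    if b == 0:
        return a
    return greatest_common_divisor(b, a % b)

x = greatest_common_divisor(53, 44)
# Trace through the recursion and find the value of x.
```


greatest_common_divisor(53, 44)
= greatest_common_divisor(44, 53 % 44) = greatest_common_divisor(44, 9)
= greatest_common_divisor(9, 44 % 9) = greatest_common_divisor(9, 8)
= greatest_common_divisor(8, 9 % 8) = greatest_common_divisor(8, 1)
= greatest_common_divisor(1, 8 % 1) = greatest_common_divisor(1, 0)
b == 0, return a = 1


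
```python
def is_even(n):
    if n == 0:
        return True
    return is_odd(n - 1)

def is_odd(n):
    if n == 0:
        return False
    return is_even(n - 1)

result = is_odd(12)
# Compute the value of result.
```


is_odd(12)
= is_even(11)
= is_odd(10)
= is_even(9)
= is_odd(8)
= is_even(7)
= is_odd(6)
= is_even(5)
= is_odd(4)
= is_even(3)
= is_odd(2)
= is_even(1)
= is_odd(0)
n == 0: return False
= False


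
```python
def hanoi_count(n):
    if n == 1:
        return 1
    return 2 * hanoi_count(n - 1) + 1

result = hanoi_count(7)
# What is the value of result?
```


hanoi_count(7)
= 2 * hanoi_count(6) + 1
= 2 * (2 * hanoi_count(5) + 1) + 1
= 2 * (2 * (2 * hanoi_count(4) + 1) + 1) + 1
= 2 * (2 * (2 * (2 * hanoi_count(3) + 1) + 1) + 1) + 1
= 2 * (2 * (2 * (2 * (2 * hanoi_count(2) + 1) + 1) + 1) + 1) + 1
= 2 * (2 * (2 * (2 * (2 * (2 * hanoi_count(1) + 1) + 1) + 1) + 1) + 1) + 1
Now compute bottom-up:
hanoi_count(1) = 1
hanoi_count(2) = 2 * 1 + 1 = 3
hanoi_count(3) = 2 * 3 + 1 = 7
hanoi_count(4) = 2 * 7 + 1 = 15
hanoi_count(5) = 2 * 15 + 1 = 31
hanoi_count(6) = 2 * 31 + 1 = 63
hanoi_count(7) = 2 * 63 + 1 = 127
= 127


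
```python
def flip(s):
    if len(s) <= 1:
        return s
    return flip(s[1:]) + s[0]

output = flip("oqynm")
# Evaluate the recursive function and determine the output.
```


flip("oqynm")
= flip("qynm") + "o"
= flip("ynm") + "q" + "o"
= flip("nm") + "y" + "q" + "o"
= flip("m") + "n" + "y" + "q" + "o"
= "m" + "n" + "y" + "q" + "o"
= "mnyqo"


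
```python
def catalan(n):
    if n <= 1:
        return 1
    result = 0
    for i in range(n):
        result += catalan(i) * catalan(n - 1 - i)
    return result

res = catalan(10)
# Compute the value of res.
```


catalan(10)
= sum of catalan(i) * catalan(10-1-i) for i in 0..9
First compute sub-values bottom-up:
  catalan(0) = 1, catalan(1) = 1
  catalan(2) = 1*1 + 1*1 = 2
  catalan(3) = 1*2 + 1*1 + 2*1 = 5
  catalan(4) = 1*5 + 1*2 + 2*1 + 5*1 = 14
  catalan(5) = 1*14 + 1*5 + 2*2 + 5*1 + 14*1 = 42
  catalan(6) = 1*42 + 1*14 + 2*5 + 5*2 + 14*1 + 42*1 = 132
  catalan(7) = 1*132 + 1*42 + 2*14 + 5*5 + 14*2 + 42*1 + 132*1 = 429
  catalan(8) = 1*429 + 1*132 + 2*42 + 5*14 + 14*5 + 42*2 + 132*1 + 429*1 = 1430
  catalan(9) = 1*1430 + 1*429 + 2*132 + 5*42 + 14*14 + 42*5 + 132*2 + 429*1 + 1430*1 = 4862
Now catalan(10):
  catalan(0)*catalan(9) = 1*4862 = 4862
  catalan(1)*catalan(8) = 1*1430 = 1430
  catalan(2)*catalan(7) = 2*429 = 858
  catalan(3)*catalan(6) = 5*132 = 660
  catalan(4)*catalan(5) = 14*42 = 588
  catalan(5)*catalan(4) = 42*14 = 588
  catalan(6)*catalan(3) = 132*5 = 660
  catalan(7)*catalan(2) = 429*2 = 858
  catalan(8)*catalan(1) = 1430*1 = 1430
  catalan(9)*catalan(0) = 4862*1 = 4862
= 4862 + 1430 + 858 + 660 + 588 + 588 + 660 + 858 + 1430 + 4862
= 16796


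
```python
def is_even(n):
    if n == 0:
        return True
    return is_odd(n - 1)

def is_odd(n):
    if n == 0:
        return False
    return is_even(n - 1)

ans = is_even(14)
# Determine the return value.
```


is_even(14)
= is_odd(13)
= is_even(12)
= is_odd(11)
= is_even(10)
= is_odd(9)
= is_even(8)
= is_odd(7)
= is_even(6)
= is_odd(5)
= is_even(4)
= is_odd(3)
= is_even(2)
= is_odd(1)
= is_even(0)
n == 0: return True
= True


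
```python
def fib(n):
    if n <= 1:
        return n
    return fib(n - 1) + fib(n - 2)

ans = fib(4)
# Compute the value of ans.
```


fib(4)
= fib(3) + fib(2)
= (fib(2) + fib(1)) + fib(2)
Computing bottom-up: fib(0)=0, fib(1)=1, fib(2)=1, fib(3)=2, fib(4)=3
= 3


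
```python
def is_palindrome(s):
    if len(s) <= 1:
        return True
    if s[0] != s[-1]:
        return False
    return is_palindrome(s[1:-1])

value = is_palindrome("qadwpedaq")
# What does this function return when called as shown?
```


is_palindrome("qadwpedaq")
"qadwpedaq": s[0]='q' == s[-1]='q' -> is_palindrome("adwpeda")
"adwpeda": s[0]='a' == s[-1]='a' -> is_palindrome("dwped")
"dwped": s[0]='d' == s[-1]='d' -> is_palindrome("wpe")
"wpe": s[0]='w' != s[-1]='e' -> False
= False


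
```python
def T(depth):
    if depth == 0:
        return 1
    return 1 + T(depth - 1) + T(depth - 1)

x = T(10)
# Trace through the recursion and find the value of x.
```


T(10)
= 1 + T(9) + T(9)
= 1 + 2 * T(9)
T(k) = 2^(k+1) - 1
T(0) = 1
T(1) = 3
T(2) = 7
T(3) = 15
T(4) = 31
T(10) = 2^11 - 1 = 2047


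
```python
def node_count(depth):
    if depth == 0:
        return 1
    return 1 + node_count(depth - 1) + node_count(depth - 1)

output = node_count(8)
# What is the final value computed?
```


node_count(8)
= 1 + node_count(7) + node_count(7)
= 1 + 2 * node_count(7)
node_count(k) = 2^(k+1) - 1
node_count(0) = 1
node_count(1) = 3
node_count(2) = 7
node_count(3) = 15
node_count(4) = 31
node_count(8) = 2^9 - 1 = 511


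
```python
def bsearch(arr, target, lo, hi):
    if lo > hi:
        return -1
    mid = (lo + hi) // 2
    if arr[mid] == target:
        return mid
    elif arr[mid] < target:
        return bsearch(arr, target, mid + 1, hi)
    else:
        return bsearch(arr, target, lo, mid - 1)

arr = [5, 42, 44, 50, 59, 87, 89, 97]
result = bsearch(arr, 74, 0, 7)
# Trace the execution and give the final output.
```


bsearch(arr, 74, 0, 7)
lo=0, hi=7, mid=3, arr[mid]=50
50 < 74, search right half
lo=4, hi=7, mid=5, arr[mid]=87
87 > 74, search left half
lo=4, hi=4, mid=4, arr[mid]=59
59 < 74, search right half
lo > hi, target not found, return -1
= -1


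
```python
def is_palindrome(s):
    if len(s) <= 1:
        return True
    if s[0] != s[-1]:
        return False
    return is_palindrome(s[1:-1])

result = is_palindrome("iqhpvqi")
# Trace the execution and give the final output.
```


is_palindrome("iqhpvqi")
"iqhpvqi": s[0]='i' == s[-1]='i' -> is_palindrome("qhpvq")
"qhpvq": s[0]='q' == s[-1]='q' -> is_palindrome("hpv")
"hpv": s[0]='h' != s[-1]='v' -> False
= False


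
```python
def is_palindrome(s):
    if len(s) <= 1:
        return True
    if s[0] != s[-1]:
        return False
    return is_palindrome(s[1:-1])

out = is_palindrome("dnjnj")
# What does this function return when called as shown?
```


is_palindrome("dnjnj")
"dnjnj": s[0]='d' != s[-1]='j' -> False
= False


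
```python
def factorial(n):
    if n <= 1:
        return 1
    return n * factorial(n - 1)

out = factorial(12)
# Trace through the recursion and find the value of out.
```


factorial(12)
= 12 * factorial(11)
= 12 * 11 * factorial(10)
= 12 * 11 * 10 * factorial(9)
= 12 * 11 * 10 * 9 * factorial(8)
= 12 * 11 * 10 * 9 * 8 * factorial(7)
= 12 * 11 * 10 * 9 * 8 * 7 * factorial(6)
= 12 * 11 * 10 * 9 * 8 * 7 * 6 * factorial(5)
= 12 * 11 * 10 * 9 * 8 * 7 * 6 * 5 * factorial(4)
= 12 * 11 * 10 * 9 * 8 * 7 * 6 * 5 * 4 * factorial(3)
= 12 * 11 * 10 * 9 * 8 * 7 * 6 * 5 * 4 * 3 * factorial(2)
= 12 * 11 * 10 * 9 * 8 * 7 * 6 * 5 * 4 * 3 * 2 * factorial(1)
= 12 * 11 * 10 * 9 * 8 * 7 * 6 * 5 * 4 * 3 * 2 * 1
= 479001600


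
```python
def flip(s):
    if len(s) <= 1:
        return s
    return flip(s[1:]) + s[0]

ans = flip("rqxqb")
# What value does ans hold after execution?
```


flip("rqxqb")
= flip("qxqb") + "r"
= flip("xqb") + "q" + "r"
= flip("qb") + "x" + "q" + "r"
= flip("b") + "q" + "x" + "q" + "r"
= "b" + "q" + "x" + "q" + "r"
= "bqxqr"


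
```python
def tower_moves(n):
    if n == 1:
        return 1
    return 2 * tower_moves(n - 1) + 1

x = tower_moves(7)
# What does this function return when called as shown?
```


tower_moves(7)
= 2 * tower_moves(6) + 1
= 2 * (2 * tower_moves(5) + 1) + 1
= 2 * (2 * (2 * tower_moves(4) + 1) + 1) + 1
= 2 * (2 * (2 * (2 * tower_moves(3) + 1) + 1) + 1) + 1
= 2 * (2 * (2 * (2 * (2 * tower_moves(2) + 1) + 1) + 1) + 1) + 1
= 2 * (2 * (2 * (2 * (2 * (2 * tower_moves(1) + 1) + 1) + 1) + 1) + 1) + 1
Now compute bottom-up:
tower_moves(1) = 1
tower_moves(2) = 2 * 1 + 1 = 3
tower_moves(3) = 2 * 3 + 1 = 7
tower_moves(4) = 2 * 7 + 1 = 15
tower_moves(5) = 2 * 15 + 1 = 31
tower_moves(6) = 2 * 31 + 1 = 63
tower_moves(7) = 2 * 63 + 1 = 127
= 127


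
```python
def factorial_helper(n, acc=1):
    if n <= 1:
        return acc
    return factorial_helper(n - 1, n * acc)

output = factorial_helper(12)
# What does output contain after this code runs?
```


factorial_helper(12, 1)
= factorial_helper(11, 12 * 1) = factorial_helper(11, 12)
= factorial_helper(10, 11 * 12) = factorial_helper(10, 132)
= factorial_helper(9, 10 * 132) = factorial_helper(9, 1320)
= factorial_helper(8, 9 * 1320) = factorial_helper(8, 11880)
= factorial_helper(7, 8 * 11880) = factorial_helper(7, 95040)
= factorial_helper(6, 7 * 95040) = factorial_helper(6, 665280)
= factorial_helper(5, 6 * 665280) = factorial_helper(5, 3991680)
= factorial_helper(4, 5 * 3991680) = factorial_helper(4, 19958400)
= factorial_helper(3, 4 * 19958400) = factorial_helper(3, 79833600)
= factorial_helper(2, 3 * 79833600) = factorial_helper(2, 239500800)
= factorial_helper(1, 2 * 239500800) = factorial_helper(1, 479001600)
n <= 1, return acc = 479001600


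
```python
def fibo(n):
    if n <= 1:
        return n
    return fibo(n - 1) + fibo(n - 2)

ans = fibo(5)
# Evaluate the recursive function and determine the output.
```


fibo(5)
= fibo(4) + fibo(3)
= (fibo(3) + fibo(2)) + fibo(3)
Computing bottom-up: fibo(0)=0, fibo(1)=1, fibo(2)=1, fibo(3)=2, fibo(4)=3, fibo(5)=5
= 5


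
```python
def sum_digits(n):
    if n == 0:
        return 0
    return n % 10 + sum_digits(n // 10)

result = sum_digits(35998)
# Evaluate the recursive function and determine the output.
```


sum_digits(35998)
= 8 + sum_digits(3599)
= 8 + 9 + sum_digits(359)
= 8 + 9 + 9 + sum_digits(35)
= 8 + 9 + 9 + 5 + sum_digits(3)
= 8 + 9 + 9 + 5 + 3 + sum_digits(0)
= 8 + 9 + 9 + 5 + 3 + 0
= 34


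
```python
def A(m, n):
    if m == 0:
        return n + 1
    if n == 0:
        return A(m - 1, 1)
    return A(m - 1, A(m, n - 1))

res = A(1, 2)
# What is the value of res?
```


A(1, 2)
= A(0, A(1, 1))
First compute A(1, 1) = 3
= A(0, 3)
= 4


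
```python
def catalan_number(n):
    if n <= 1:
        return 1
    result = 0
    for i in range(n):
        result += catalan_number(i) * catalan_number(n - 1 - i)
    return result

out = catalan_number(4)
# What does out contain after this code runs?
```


catalan_number(4)
= sum of catalan_number(i) * catalan_number(4-1-i) for i in 0..3
First compute sub-values bottom-up:
  catalan_number(0) = 1, catalan_number(1) = 1
  catalan_number(2) = 1*1 + 1*1 = 2
  catalan_number(3) = 1*2 + 1*1 + 2*1 = 5
Now catalan_number(4):
  catalan_number(0)*catalan_number(3) = 1*5 = 5
  catalan_number(1)*catalan_number(2) = 1*2 = 2
  catalan_number(2)*catalan_number(1) = 2*1 = 2
  catalan_number(3)*catalan_number(0) = 5*1 = 5
= 5 + 2 + 2 + 5
= 14


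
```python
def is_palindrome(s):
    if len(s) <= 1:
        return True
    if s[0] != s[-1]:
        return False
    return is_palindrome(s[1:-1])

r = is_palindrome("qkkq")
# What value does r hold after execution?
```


is_palindrome("qkkq")
"qkkq": s[0]='q' == s[-1]='q' -> is_palindrome("kk")
"kk": s[0]='k' == s[-1]='k' -> is_palindrome("")
"": len <= 1 -> True
= True


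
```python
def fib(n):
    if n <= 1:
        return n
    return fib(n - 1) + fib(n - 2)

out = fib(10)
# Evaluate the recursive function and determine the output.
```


fib(10)
= fib(9) + fib(8)
= (fib(8) + fib(7)) + fib(8)
Computing bottom-up: fib(0)=0, fib(1)=1, fib(2)=1, fib(3)=2, fib(4)=3, fib(5)=5, fib(6)=8, fib(7)=13, fib(8)=21, fib(9)=34, fib(10)=55
= 55


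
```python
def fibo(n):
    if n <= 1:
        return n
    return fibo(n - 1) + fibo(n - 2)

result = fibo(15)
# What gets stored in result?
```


fibo(15)
= fibo(14) + fibo(13)
= (fibo(13) + fibo(12)) + fibo(13)
Computing bottom-up: fibo(0)=0, fibo(1)=1, fibo(2)=1, fibo(3)=2, fibo(4)=3, fibo(5)=5, fibo(6)=8, fibo(7)=13, fibo(8)=21, fibo(9)=34, fibo(10)=55, fibo(11)=89, fibo(12)=144, fibo(13)=233, fibo(14)=377, fibo(15)=610
= 610


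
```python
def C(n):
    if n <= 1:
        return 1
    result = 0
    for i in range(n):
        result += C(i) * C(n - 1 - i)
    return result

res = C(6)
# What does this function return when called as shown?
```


C(6)
= sum of C(i) * C(6-1-i) for i in 0..5
First compute sub-values bottom-up:
  C(0) = 1, C(1) = 1
  C(2) = 1*1 + 1*1 = 2
  C(3) = 1*2 + 1*1 + 2*1 = 5
  C(4) = 1*5 + 1*2 + 2*1 + 5*1 = 14
  C(5) = 1*14 + 1*5 + 2*2 + 5*1 + 14*1 = 42
Now C(6):
  C(0)*C(5) = 1*42 = 42
  C(1)*C(4) = 1*14 = 14
  C(2)*C(3) = 2*5 = 10
  C(3)*C(2) = 5*2 = 10
  C(4)*C(1) = 14*1 = 14
  C(5)*C(0) = 42*1 = 42
= 42 + 14 + 10 + 10 + 14 + 42
= 132


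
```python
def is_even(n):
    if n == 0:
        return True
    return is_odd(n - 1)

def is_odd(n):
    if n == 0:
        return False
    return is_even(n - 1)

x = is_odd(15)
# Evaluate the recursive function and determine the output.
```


is_odd(15)
= is_even(14)
= is_odd(13)
= is_even(12)
= is_odd(11)
= is_even(10)
= is_odd(9)
= is_even(8)
= is_odd(7)
= is_even(6)
= is_odd(5)
= is_even(4)
= is_odd(3)
= is_even(2)
= is_odd(1)
= is_even(0)
n == 0: return True
= True


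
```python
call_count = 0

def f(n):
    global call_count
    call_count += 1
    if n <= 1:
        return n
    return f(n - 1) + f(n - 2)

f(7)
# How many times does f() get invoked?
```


f(7) calls f(6) and f(5); each non-base call branches into two more.
Let C(k) = total number of calls made by f(k), including the call to f(k) itself.
Base cases: C(0) = 1, C(1) = 1
Recurrence: C(k) = 1 + C(k-1) + C(k-2)
  C(2) = 1 + C(1) + C(0) = 1 + 1 + 1 = 3
  C(3) = 1 + C(2) + C(1) = 1 + 3 + 1 = 5
  C(4) = 1 + C(3) + C(2) = 1 + 5 + 3 = 9
  C(5) = 1 + C(4) + C(3) = 1 + 9 + 5 = 15
  C(6) = 1 + C(5) + C(4) = 1 + 15 + 9 = 25
  C(7) = 1 + C(6) + C(5) = 1 + 25 + 15 = 41
Total calls = C(7) = 41


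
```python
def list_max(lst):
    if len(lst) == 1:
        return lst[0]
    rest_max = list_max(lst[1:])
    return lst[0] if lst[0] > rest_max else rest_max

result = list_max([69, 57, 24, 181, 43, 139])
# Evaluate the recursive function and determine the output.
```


list_max([69, 57, 24, 181, 43, 139])
= compare 69 with list_max([57, 24, 181, 43, 139])
= compare 57 with list_max([24, 181, 43, 139])
= compare 24 with list_max([181, 43, 139])
= compare 181 with list_max([43, 139])
= compare 43 with list_max([139])
Base: list_max([139]) = 139
compare 43 with 139: max = 139
compare 181 with 139: max = 181
compare 24 with 181: max = 181
compare 57 with 181: max = 181
compare 69 with 181: max = 181
= 181


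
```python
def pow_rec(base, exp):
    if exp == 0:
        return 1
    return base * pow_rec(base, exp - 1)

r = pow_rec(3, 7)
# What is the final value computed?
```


pow_rec(3, 7)
= 3 * pow_rec(3, 6)
= 3 * 3 * pow_rec(3, 5)
= 3 * 3 * 3 * pow_rec(3, 4)
= 3 * 3 * 3 * 3 * pow_rec(3, 3)
= 3 * 3 * 3 * 3 * 3 * pow_rec(3, 2)
= 3 * 3 * 3 * 3 * 3 * 3 * pow_rec(3, 1)
= 3 * 3 * 3 * 3 * 3 * 3 * 3 * pow_rec(3, 0)
= 3 * 3 * 3 * 3 * 3 * 3 * 3 * 1
= 2187


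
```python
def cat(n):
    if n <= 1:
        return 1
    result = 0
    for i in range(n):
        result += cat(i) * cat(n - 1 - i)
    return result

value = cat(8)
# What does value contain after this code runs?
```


cat(8)
= sum of cat(i) * cat(8-1-i) for i in 0..7
First compute sub-values bottom-up:
  cat(0) = 1, cat(1) = 1
  cat(2) = 1*1 + 1*1 = 2
  cat(3) = 1*2 + 1*1 + 2*1 = 5
  cat(4) = 1*5 + 1*2 + 2*1 + 5*1 = 14
  cat(5) = 1*14 + 1*5 + 2*2 + 5*1 + 14*1 = 42
  cat(6) = 1*42 + 1*14 + 2*5 + 5*2 + 14*1 + 42*1 = 132
  cat(7) = 1*132 + 1*42 + 2*14 + 5*5 + 14*2 + 42*1 + 132*1 = 429
Now cat(8):
  cat(0)*cat(7) = 1*429 = 429
  cat(1)*cat(6) = 1*132 = 132
  cat(2)*cat(5) = 2*42 = 84
  cat(3)*cat(4) = 5*14 = 70
  cat(4)*cat(3) = 14*5 = 70
  cat(5)*cat(2) = 42*2 = 84
  cat(6)*cat(1) = 132*1 = 132
  cat(7)*cat(0) = 429*1 = 429
= 429 + 132 + 84 + 70 + 70 + 84 + 132 + 429
= 1430


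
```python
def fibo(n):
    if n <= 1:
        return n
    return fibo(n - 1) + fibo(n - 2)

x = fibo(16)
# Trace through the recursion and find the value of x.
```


fibo(16)
= fibo(15) + fibo(14)
= (fibo(14) + fibo(13)) + fibo(14)
Computing bottom-up: fibo(0)=0, fibo(1)=1, fibo(2)=1, fibo(3)=2, fibo(4)=3, fibo(5)=5, fibo(6)=8, fibo(7)=13, fibo(8)=21, fibo(9)=34, fibo(10)=55, fibo(11)=89, fibo(12)=144, fibo(13)=233, fibo(14)=377, fibo(15)=610, fibo(16)=987
= 987


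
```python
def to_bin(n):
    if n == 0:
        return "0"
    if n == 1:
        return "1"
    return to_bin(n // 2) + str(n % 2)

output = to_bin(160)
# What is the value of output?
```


to_bin(160)
= to_bin(80) + "0"
= to_bin(40) + "0" + "0"
= to_bin(20) + "0" + "0" + "0"
= to_bin(10) + "0" + "0" + "0" + "0"
= to_bin(5) + "0" + "0" + "0" + "0" + "0"
= to_bin(2) + "1" + "0" + "0" + "0" + "0" + "0"
= to_bin(1) + "0" + "1" + "0" + "0" + "0" + "0" + "0"
= "1" + "0" + "1" + "0" + "0" + "0" + "0" + "0"
= "10100000"


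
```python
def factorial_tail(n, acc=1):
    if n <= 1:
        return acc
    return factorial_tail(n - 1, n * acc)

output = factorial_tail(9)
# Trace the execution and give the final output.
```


factorial_tail(9, 1)
= factorial_tail(8, 9 * 1) = factorial_tail(8, 9)
= factorial_tail(7, 8 * 9) = factorial_tail(7, 72)
= factorial_tail(6, 7 * 72) = factorial_tail(6, 504)
= factorial_tail(5, 6 * 504) = factorial_tail(5, 3024)
= factorial_tail(4, 5 * 3024) = factorial_tail(4, 15120)
= factorial_tail(3, 4 * 15120) = factorial_tail(3, 60480)
= factorial_tail(2, 3 * 60480) = factorial_tail(2, 181440)
= factorial_tail(1, 2 * 181440) = factorial_tail(1, 362880)
n <= 1, return acc = 362880


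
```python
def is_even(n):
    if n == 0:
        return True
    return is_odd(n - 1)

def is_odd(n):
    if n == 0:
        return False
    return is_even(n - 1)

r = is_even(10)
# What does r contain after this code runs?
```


is_even(10)
= is_odd(9)
= is_even(8)
= is_odd(7)
= is_even(6)
= is_odd(5)
= is_even(4)
= is_odd(3)
= is_even(2)
= is_odd(1)
= is_even(0)
n == 0: return True
= True


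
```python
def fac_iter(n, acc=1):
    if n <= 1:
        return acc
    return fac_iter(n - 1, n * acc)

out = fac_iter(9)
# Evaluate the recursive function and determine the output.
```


fac_iter(9, 1)
= fac_iter(8, 9 * 1) = fac_iter(8, 9)
= fac_iter(7, 8 * 9) = fac_iter(7, 72)
= fac_iter(6, 7 * 72) = fac_iter(6, 504)
= fac_iter(5, 6 * 504) = fac_iter(5, 3024)
= fac_iter(4, 5 * 3024) = fac_iter(4, 15120)
= fac_iter(3, 4 * 15120) = fac_iter(3, 60480)
= fac_iter(2, 3 * 60480) = fac_iter(2, 181440)
= fac_iter(1, 2 * 181440) = fac_iter(1, 362880)
n <= 1, return acc = 362880


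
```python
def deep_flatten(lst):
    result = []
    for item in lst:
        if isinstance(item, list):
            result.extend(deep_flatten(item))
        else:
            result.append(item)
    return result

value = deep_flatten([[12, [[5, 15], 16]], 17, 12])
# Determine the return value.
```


deep_flatten([[12, [[5, 15], 16]], 17, 12])
Processing each element:
  [12, [[5, 15], 16]] is a list -> deep_flatten recursively -> [12, 5, 15, 16]
  17 is not a list -> append 17
  12 is not a list -> append 12
= [12, 5, 15, 16, 17, 12]


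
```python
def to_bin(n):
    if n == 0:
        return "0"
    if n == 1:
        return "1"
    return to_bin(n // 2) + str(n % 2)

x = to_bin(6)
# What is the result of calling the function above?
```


to_bin(6)
= to_bin(3) + "0"
= to_bin(1) + "1" + "0"
= "1" + "1" + "0"
= "110"


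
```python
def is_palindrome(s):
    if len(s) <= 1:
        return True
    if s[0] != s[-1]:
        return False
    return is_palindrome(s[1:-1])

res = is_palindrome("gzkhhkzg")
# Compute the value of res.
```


is_palindrome("gzkhhkzg")
"gzkhhkzg": s[0]='g' == s[-1]='g' -> is_palindrome("zkhhkz")
"zkhhkz": s[0]='z' == s[-1]='z' -> is_palindrome("khhk")
"khhk": s[0]='k' == s[-1]='k' -> is_palindrome("hh")
"hh": s[0]='h' == s[-1]='h' -> is_palindrome("")
"": len <= 1 -> True
= True


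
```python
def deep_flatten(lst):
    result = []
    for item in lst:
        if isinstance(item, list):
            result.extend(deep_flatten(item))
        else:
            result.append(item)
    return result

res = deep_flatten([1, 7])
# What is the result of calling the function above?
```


deep_flatten([1, 7])
Processing each element:
  1 is not a list -> append 1
  7 is not a list -> append 7
= [1, 7]


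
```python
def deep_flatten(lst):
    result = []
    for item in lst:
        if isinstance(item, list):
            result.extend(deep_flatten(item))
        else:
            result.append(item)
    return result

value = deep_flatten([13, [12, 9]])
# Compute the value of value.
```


deep_flatten([13, [12, 9]])
Processing each element:
  13 is not a list -> append 13
  [12, 9] is a list -> deep_flatten recursively -> [12, 9]
= [13, 12, 9]


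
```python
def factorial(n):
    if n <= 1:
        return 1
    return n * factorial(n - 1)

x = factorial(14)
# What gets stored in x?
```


factorial(14)
= 14 * factorial(13)
= 14 * 13 * factorial(12)
= 14 * 13 * 12 * factorial(11)
= 14 * 13 * 12 * 11 * factorial(10)
= 14 * 13 * 12 * 11 * 10 * factorial(9)
= 14 * 13 * 12 * 11 * 10 * 9 * factorial(8)
= 14 * 13 * 12 * 11 * 10 * 9 * 8 * factorial(7)
= 14 * 13 * 12 * 11 * 10 * 9 * 8 * 7 * factorial(6)
= 14 * 13 * 12 * 11 * 10 * 9 * 8 * 7 * 6 * factorial(5)
= 14 * 13 * 12 * 11 * 10 * 9 * 8 * 7 * 6 * 5 * factorial(4)
= 14 * 13 * 12 * 11 * 10 * 9 * 8 * 7 * 6 * 5 * 4 * factorial(3)
= 14 * 13 * 12 * 11 * 10 * 9 * 8 * 7 * 6 * 5 * 4 * 3 * factorial(2)
= 14 * 13 * 12 * 11 * 10 * 9 * 8 * 7 * 6 * 5 * 4 * 3 * 2 * factorial(1)
= 14 * 13 * 12 * 11 * 10 * 9 * 8 * 7 * 6 * 5 * 4 * 3 * 2 * 1
= 87178291200


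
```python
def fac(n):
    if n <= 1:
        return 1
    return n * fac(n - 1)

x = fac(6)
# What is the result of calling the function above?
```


fac(6)
= 6 * fac(5)
= 6 * 5 * fac(4)
= 6 * 5 * 4 * fac(3)
= 6 * 5 * 4 * 3 * fac(2)
= 6 * 5 * 4 * 3 * 2 * fac(1)
= 6 * 5 * 4 * 3 * 2 * 1
= 720


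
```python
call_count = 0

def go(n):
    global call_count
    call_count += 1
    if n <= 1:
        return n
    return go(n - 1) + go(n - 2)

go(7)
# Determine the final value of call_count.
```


go(7) calls go(6) and go(5); each non-base call branches into two more.
Let C(k) = total number of calls made by go(k), including the call to go(k) itself.
Base cases: C(0) = 1, C(1) = 1
Recurrence: C(k) = 1 + C(k-1) + C(k-2)
  C(2) = 1 + C(1) + C(0) = 1 + 1 + 1 = 3
  C(3) = 1 + C(2) + C(1) = 1 + 3 + 1 = 5
  C(4) = 1 + C(3) + C(2) = 1 + 5 + 3 = 9
  C(5) = 1 + C(4) + C(3) = 1 + 9 + 5 = 15
  C(6) = 1 + C(5) + C(4) = 1 + 15 + 9 = 25
  C(7) = 1 + C(6) + C(5) = 1 + 25 + 15 = 41
Total calls = C(7) = 41


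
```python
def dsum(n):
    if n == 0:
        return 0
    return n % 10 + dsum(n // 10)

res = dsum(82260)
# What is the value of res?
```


dsum(82260)
= 0 + dsum(8226)
= 0 + 6 + dsum(822)
= 0 + 6 + 2 + dsum(82)
= 0 + 6 + 2 + 2 + dsum(8)
= 0 + 6 + 2 + 2 + 8 + dsum(0)
= 0 + 6 + 2 + 2 + 8 + 0
= 18


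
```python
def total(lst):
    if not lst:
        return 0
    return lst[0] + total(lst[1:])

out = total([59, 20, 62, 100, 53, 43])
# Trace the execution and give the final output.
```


total([59, 20, 62, 100, 53, 43])
= 59 + total([20, 62, 100, 53, 43])
= 59 + 20 + total([62, 100, 53, 43])
= 59 + 20 + 62 + total([100, 53, 43])
= 59 + 20 + 62 + 100 + total([53, 43])
= 59 + 20 + 62 + 100 + 53 + total([43])
= 59 + 20 + 62 + 100 + 53 + 43 + total([])
= 59 + 20 + 62 + 100 + 53 + 43 + 0
= 337


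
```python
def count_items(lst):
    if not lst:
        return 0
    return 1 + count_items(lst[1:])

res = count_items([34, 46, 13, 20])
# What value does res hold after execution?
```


count_items([34, 46, 13, 20])
= 1 + count_items([46, 13, 20])
= 1 + 1 + count_items([13, 20])
= 1 + 1 + 1 + count_items([20])
= 1 + 1 + 1 + 1 + count_items([])
= 1 + 1 + 1 + 1 + 0
= 4


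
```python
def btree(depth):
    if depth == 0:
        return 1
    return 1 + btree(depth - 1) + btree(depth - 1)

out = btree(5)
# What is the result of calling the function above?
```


btree(5)
= 1 + btree(4) + btree(4)
= 1 + 2 * btree(4)
btree(k) = 2^(k+1) - 1
btree(0) = 1
btree(1) = 3
btree(2) = 7
btree(3) = 15
btree(4) = 31
btree(5) = 2^6 - 1 = 63


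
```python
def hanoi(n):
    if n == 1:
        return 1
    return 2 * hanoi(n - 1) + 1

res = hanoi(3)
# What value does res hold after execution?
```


hanoi(3)
= 2 * hanoi(2) + 1
= 2 * (2 * hanoi(1) + 1) + 1
Now compute bottom-up:
hanoi(1) = 1
hanoi(2) = 2 * 1 + 1 = 3
hanoi(3) = 2 * 3 + 1 = 7
= 7


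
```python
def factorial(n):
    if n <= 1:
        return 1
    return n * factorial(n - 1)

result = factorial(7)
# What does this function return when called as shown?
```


factorial(7)
= 7 * factorial(6)
= 7 * 6 * factorial(5)
= 7 * 6 * 5 * factorial(4)
= 7 * 6 * 5 * 4 * factorial(3)
= 7 * 6 * 5 * 4 * 3 * factorial(2)
= 7 * 6 * 5 * 4 * 3 * 2 * factorial(1)
= 7 * 6 * 5 * 4 * 3 * 2 * 1
= 5040


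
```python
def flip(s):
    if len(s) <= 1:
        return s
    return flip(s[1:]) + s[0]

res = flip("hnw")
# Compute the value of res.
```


flip("hnw")
= flip("nw") + "h"
= flip("w") + "n" + "h"
= "w" + "n" + "h"
= "wnh"


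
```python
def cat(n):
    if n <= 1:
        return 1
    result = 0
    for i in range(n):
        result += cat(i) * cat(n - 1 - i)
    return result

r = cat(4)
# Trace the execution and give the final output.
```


cat(4)
= sum of cat(i) * cat(4-1-i) for i in 0..3
First compute sub-values bottom-up:
  cat(0) = 1, cat(1) = 1
  cat(2) = 1*1 + 1*1 = 2
  cat(3) = 1*2 + 1*1 + 2*1 = 5
Now cat(4):
  cat(0)*cat(3) = 1*5 = 5
  cat(1)*cat(2) = 1*2 = 2
  cat(2)*cat(1) = 2*1 = 2
  cat(3)*cat(0) = 5*1 = 5
= 5 + 2 + 2 + 5
= 14


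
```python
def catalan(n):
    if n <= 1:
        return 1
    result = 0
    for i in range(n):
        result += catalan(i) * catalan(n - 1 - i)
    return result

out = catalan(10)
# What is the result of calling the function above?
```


catalan(10)
= sum of catalan(i) * catalan(10-1-i) for i in 0..9
First compute sub-values bottom-up:
  catalan(0) = 1, catalan(1) = 1
  catalan(2) = 1*1 + 1*1 = 2
  catalan(3) = 1*2 + 1*1 + 2*1 = 5
  catalan(4) = 1*5 + 1*2 + 2*1 + 5*1 = 14
  catalan(5) = 1*14 + 1*5 + 2*2 + 5*1 + 14*1 = 42
  catalan(6) = 1*42 + 1*14 + 2*5 + 5*2 + 14*1 + 42*1 = 132
  catalan(7) = 1*132 + 1*42 + 2*14 + 5*5 + 14*2 + 42*1 + 132*1 = 429
  catalan(8) = 1*429 + 1*132 + 2*42 + 5*14 + 14*5 + 42*2 + 132*1 + 429*1 = 1430
  catalan(9) = 1*1430 + 1*429 + 2*132 + 5*42 + 14*14 + 42*5 + 132*2 + 429*1 + 1430*1 = 4862
Now catalan(10):
  catalan(0)*catalan(9) = 1*4862 = 4862
  catalan(1)*catalan(8) = 1*1430 = 1430
  catalan(2)*catalan(7) = 2*429 = 858
  catalan(3)*catalan(6) = 5*132 = 660
  catalan(4)*catalan(5) = 14*42 = 588
  catalan(5)*catalan(4) = 42*14 = 588
  catalan(6)*catalan(3) = 132*5 = 660
  catalan(7)*catalan(2) = 429*2 = 858
  catalan(8)*catalan(1) = 1430*1 = 1430
  catalan(9)*catalan(0) = 4862*1 = 4862
= 4862 + 1430 + 858 + 660 + 588 + 588 + 660 + 858 + 1430 + 4862
= 16796


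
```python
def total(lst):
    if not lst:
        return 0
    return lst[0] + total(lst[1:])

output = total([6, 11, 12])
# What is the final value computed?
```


total([6, 11, 12])
= 6 + total([11, 12])
= 6 + 11 + total([12])
= 6 + 11 + 12 + total([])
= 6 + 11 + 12 + 0
= 29


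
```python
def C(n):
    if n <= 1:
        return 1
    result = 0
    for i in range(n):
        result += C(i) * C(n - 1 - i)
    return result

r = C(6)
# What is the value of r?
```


C(6)
= sum of C(i) * C(6-1-i) for i in 0..5
First compute sub-values bottom-up:
  C(0) = 1, C(1) = 1
  C(2) = 1*1 + 1*1 = 2
  C(3) = 1*2 + 1*1 + 2*1 = 5
  C(4) = 1*5 + 1*2 + 2*1 + 5*1 = 14
  C(5) = 1*14 + 1*5 + 2*2 + 5*1 + 14*1 = 42
Now C(6):
  C(0)*C(5) = 1*42 = 42
  C(1)*C(4) = 1*14 = 14
  C(2)*C(3) = 2*5 = 10
  C(3)*C(2) = 5*2 = 10
  C(4)*C(1) = 14*1 = 14
  C(5)*C(0) = 42*1 = 42
= 42 + 14 + 10 + 10 + 14 + 42
= 132


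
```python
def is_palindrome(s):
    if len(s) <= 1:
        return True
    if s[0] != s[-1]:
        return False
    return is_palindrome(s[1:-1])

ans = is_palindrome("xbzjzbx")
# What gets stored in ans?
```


is_palindrome("xbzjzbx")
"xbzjzbx": s[0]='x' == s[-1]='x' -> is_palindrome("bzjzb")
"bzjzb": s[0]='b' == s[-1]='b' -> is_palindrome("zjz")
"zjz": s[0]='z' == s[-1]='z' -> is_palindrome("j")
"j": len <= 1 -> True
= True


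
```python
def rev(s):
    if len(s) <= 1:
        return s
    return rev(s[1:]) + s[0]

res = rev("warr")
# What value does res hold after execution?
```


rev("warr")
= rev("arr") + "w"
= rev("rr") + "a" + "w"
= rev("r") + "r" + "a" + "w"
= "r" + "r" + "a" + "w"
= "rraw"


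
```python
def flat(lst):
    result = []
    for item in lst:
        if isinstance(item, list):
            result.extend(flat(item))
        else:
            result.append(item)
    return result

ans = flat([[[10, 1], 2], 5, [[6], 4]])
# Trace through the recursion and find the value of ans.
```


flat([[[10, 1], 2], 5, [[6], 4]])
Processing each element:
  [[10, 1], 2] is a list -> flat recursively -> [10, 1, 2]
  5 is not a list -> append 5
  [[6], 4] is a list -> flat recursively -> [6, 4]
= [10, 1, 2, 5, 6, 4]


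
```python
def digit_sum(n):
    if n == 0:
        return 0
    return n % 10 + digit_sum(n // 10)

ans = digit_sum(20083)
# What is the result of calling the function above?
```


digit_sum(20083)
= 3 + digit_sum(2008)
= 3 + 8 + digit_sum(200)
= 3 + 8 + 0 + digit_sum(20)
= 3 + 8 + 0 + 0 + digit_sum(2)
= 3 + 8 + 0 + 0 + 2 + digit_sum(0)
= 3 + 8 + 0 + 0 + 2 + 0
= 13


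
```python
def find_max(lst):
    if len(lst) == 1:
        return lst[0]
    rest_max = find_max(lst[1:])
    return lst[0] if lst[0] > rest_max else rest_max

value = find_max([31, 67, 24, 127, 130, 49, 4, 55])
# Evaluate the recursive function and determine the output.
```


find_max([31, 67, 24, 127, 130, 49, 4, 55])
= compare 31 with find_max([67, 24, 127, 130, 49, 4, 55])
= compare 67 with find_max([24, 127, 130, 49, 4, 55])
= compare 24 with find_max([127, 130, 49, 4, 55])
= compare 127 with find_max([130, 49, 4, 55])
= compare 130 with find_max([49, 4, 55])
= compare 49 with find_max([4, 55])
= compare 4 with find_max([55])
Base: find_max([55]) = 55
compare 4 with 55: max = 55
compare 49 with 55: max = 55
compare 130 with 55: max = 130
compare 127 with 130: max = 130
compare 24 with 130: max = 130
compare 67 with 130: max = 130
compare 31 with 130: max = 130
= 130


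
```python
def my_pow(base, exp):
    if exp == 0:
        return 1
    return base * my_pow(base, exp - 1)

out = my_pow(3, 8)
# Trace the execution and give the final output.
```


my_pow(3, 8)
= 3 * my_pow(3, 7)
= 3 * 3 * my_pow(3, 6)
= 3 * 3 * 3 * my_pow(3, 5)
= 3 * 3 * 3 * 3 * my_pow(3, 4)
= 3 * 3 * 3 * 3 * 3 * my_pow(3, 3)
= 3 * 3 * 3 * 3 * 3 * 3 * my_pow(3, 2)
= 3 * 3 * 3 * 3 * 3 * 3 * 3 * my_pow(3, 1)
= 3 * 3 * 3 * 3 * 3 * 3 * 3 * 3 * my_pow(3, 0)
= 3 * 3 * 3 * 3 * 3 * 3 * 3 * 3 * 1
= 6561


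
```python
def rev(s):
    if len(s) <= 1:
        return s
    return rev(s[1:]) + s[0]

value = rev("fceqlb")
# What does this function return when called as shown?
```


rev("fceqlb")
= rev("ceqlb") + "f"
= rev("eqlb") + "c" + "f"
= rev("qlb") + "e" + "c" + "f"
= rev("lb") + "q" + "e" + "c" + "f"
= rev("b") + "l" + "q" + "e" + "c" + "f"
= "b" + "l" + "q" + "e" + "c" + "f"
= "blqecf"


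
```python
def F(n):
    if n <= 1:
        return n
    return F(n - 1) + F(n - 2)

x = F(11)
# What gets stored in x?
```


F(11)
= F(10) + F(9)
= (F(9) + F(8)) + F(9)
Computing bottom-up: F(0)=0, F(1)=1, F(2)=1, F(3)=2, F(4)=3, F(5)=5, F(6)=8, F(7)=13, F(8)=21, F(9)=34, F(10)=55, F(11)=89
= 89


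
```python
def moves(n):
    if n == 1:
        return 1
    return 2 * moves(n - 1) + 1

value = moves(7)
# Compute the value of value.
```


moves(7)
= 2 * moves(6) + 1
= 2 * (2 * moves(5) + 1) + 1
= 2 * (2 * (2 * moves(4) + 1) + 1) + 1
= 2 * (2 * (2 * (2 * moves(3) + 1) + 1) + 1) + 1
= 2 * (2 * (2 * (2 * (2 * moves(2) + 1) + 1) + 1) + 1) + 1
= 2 * (2 * (2 * (2 * (2 * (2 * moves(1) + 1) + 1) + 1) + 1) + 1) + 1
Now compute bottom-up:
moves(1) = 1
moves(2) = 2 * 1 + 1 = 3
moves(3) = 2 * 3 + 1 = 7
moves(4) = 2 * 7 + 1 = 15
moves(5) = 2 * 15 + 1 = 31
moves(6) = 2 * 31 + 1 = 63
moves(7) = 2 * 63 + 1 = 127
= 127


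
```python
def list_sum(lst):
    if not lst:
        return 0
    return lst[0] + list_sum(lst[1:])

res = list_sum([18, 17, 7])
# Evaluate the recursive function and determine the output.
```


list_sum([18, 17, 7])
= 18 + list_sum([17, 7])
= 18 + 17 + list_sum([7])
= 18 + 17 + 7 + list_sum([])
= 18 + 17 + 7 + 0
= 42


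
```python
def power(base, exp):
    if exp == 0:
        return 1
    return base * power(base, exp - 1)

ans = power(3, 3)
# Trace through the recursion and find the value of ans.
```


power(3, 3)
= 3 * power(3, 2)
= 3 * 3 * power(3, 1)
= 3 * 3 * 3 * power(3, 0)
= 3 * 3 * 3 * 1
= 27


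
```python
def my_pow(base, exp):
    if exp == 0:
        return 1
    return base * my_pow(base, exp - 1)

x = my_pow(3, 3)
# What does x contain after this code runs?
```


my_pow(3, 3)
= 3 * my_pow(3, 2)
= 3 * 3 * my_pow(3, 1)
= 3 * 3 * 3 * my_pow(3, 0)
= 3 * 3 * 3 * 1
= 27


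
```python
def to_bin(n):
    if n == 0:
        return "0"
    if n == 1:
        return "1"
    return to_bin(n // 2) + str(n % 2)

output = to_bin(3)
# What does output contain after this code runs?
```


to_bin(3)
= to_bin(1) + "1"
= "1" + "1"
= "11"


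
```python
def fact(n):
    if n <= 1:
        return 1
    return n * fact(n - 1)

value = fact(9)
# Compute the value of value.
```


fact(9)
= 9 * fact(8)
= 9 * 8 * fact(7)
= 9 * 8 * 7 * fact(6)
= 9 * 8 * 7 * 6 * fact(5)
= 9 * 8 * 7 * 6 * 5 * fact(4)
= 9 * 8 * 7 * 6 * 5 * 4 * fact(3)
= 9 * 8 * 7 * 6 * 5 * 4 * 3 * fact(2)
= 9 * 8 * 7 * 6 * 5 * 4 * 3 * 2 * fact(1)
= 9 * 8 * 7 * 6 * 5 * 4 * 3 * 2 * 1
= 362880


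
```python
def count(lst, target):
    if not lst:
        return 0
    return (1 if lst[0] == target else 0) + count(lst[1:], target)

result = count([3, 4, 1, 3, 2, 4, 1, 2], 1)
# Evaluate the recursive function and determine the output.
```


count([3, 4, 1, 3, 2, 4, 1, 2], 1)
lst[0]=3 != 1: 0 + count([4, 1, 3, 2, 4, 1, 2], 1)
lst[0]=4 != 1: 0 + count([1, 3, 2, 4, 1, 2], 1)
lst[0]=1 == 1: 1 + count([3, 2, 4, 1, 2], 1)
lst[0]=3 != 1: 0 + count([2, 4, 1, 2], 1)
lst[0]=2 != 1: 0 + count([4, 1, 2], 1)
lst[0]=4 != 1: 0 + count([1, 2], 1)
lst[0]=1 == 1: 1 + count([2], 1)
lst[0]=2 != 1: 0 + count([], 1)
= 2


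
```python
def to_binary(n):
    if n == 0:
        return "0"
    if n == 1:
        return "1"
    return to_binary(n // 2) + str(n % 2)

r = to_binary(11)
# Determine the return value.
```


to_binary(11)
= to_binary(5) + "1"
= to_binary(2) + "1" + "1"
= to_binary(1) + "0" + "1" + "1"
= "1" + "0" + "1" + "1"
= "1011"
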